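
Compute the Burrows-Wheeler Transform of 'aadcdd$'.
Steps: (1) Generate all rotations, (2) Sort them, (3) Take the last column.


Rotations (sorted):
  0: $aadcdd -> last char: d
  1: aadcdd$ -> last char: $
  2: adcdd$a -> last char: a
  3: cdd$aad -> last char: d
  4: d$aadcd -> last char: d
  5: dcdd$aa -> last char: a
  6: dd$aadc -> last char: c


BWT = d$addac


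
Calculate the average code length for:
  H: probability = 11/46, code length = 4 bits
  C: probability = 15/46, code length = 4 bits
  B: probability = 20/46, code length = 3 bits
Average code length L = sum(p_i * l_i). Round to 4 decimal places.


Weighted contributions p_i * l_i:
  H: (11/46) * 4 = 44/46
  C: (15/46) * 4 = 60/46
  B: (20/46) * 3 = 60/46
Sum = (44 + 60 + 60)/46 = 164/46

L = 164/46 = 3.5652 bits/symbol


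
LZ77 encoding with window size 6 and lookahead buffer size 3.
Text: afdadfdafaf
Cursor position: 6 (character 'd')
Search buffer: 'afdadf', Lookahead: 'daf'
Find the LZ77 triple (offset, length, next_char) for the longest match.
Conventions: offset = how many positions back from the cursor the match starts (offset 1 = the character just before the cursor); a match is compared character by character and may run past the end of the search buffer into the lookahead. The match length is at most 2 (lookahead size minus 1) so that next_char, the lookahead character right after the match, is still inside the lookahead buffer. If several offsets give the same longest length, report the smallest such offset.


Try each offset into the search buffer:
  offset=1 (pos 5, char 'f'): match length 0
  offset=2 (pos 4, char 'd'): match length 1
  offset=3 (pos 3, char 'a'): match length 0
  offset=4 (pos 2, char 'd'): match length 2
  offset=5 (pos 1, char 'f'): match length 0
  offset=6 (pos 0, char 'a'): match length 0
Longest match has length 2 at offset 4.
next_char = character at position 6 + 2 = 8 -> 'f'

Best match: offset=4, length=2 (matching 'da' starting at position 2)
LZ77 triple: (4, 2, 'f')


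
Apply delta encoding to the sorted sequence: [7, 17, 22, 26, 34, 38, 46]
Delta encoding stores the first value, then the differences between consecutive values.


First value: 7
Deltas:
  17 - 7 = 10
  22 - 17 = 5
  26 - 22 = 4
  34 - 26 = 8
  38 - 34 = 4
  46 - 38 = 8


Delta encoded: [7, 10, 5, 4, 8, 4, 8]


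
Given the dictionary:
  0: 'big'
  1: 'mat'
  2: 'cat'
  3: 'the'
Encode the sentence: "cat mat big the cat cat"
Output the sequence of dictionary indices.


Look up each word in the dictionary:
  'cat' -> 2
  'mat' -> 1
  'big' -> 0
  'the' -> 3
  'cat' -> 2
  'cat' -> 2

Encoded: [2, 1, 0, 3, 2, 2]


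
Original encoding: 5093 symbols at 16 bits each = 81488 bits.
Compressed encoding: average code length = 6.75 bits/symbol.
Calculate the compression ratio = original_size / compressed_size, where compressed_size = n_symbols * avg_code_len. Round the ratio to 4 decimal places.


original_size = n_symbols * orig_bits = 5093 * 16 = 81488 bits
compressed_size = n_symbols * avg_code_len = 5093 * 6.75 = 34377.75 bits
ratio = original_size / compressed_size = 81488 / 34377.75 = 2.3704

Compression ratio = 2.3704


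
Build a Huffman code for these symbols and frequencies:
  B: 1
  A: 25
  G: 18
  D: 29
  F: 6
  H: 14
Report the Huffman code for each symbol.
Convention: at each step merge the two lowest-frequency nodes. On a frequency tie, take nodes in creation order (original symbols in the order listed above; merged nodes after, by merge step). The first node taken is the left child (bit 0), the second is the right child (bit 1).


Huffman tree construction:
Step 1: Merge B(1) + F(6) = 7
Step 2: Merge (B+F)(7) + H(14) = 21
Step 3: Merge G(18) + ((B+F)+H)(21) = 39
Step 4: Merge A(25) + D(29) = 54
Step 5: Merge (G+((B+F)+H))(39) + (A+D)(54) = 93
Read each symbol's code off the tree from the root (left child = 0, right child = 1).

Codes:
  B: 0100 (length 4)
  A: 10 (length 2)
  G: 00 (length 2)
  D: 11 (length 2)
  F: 0101 (length 4)
  H: 011 (length 3)
Average code length: 214/93 = 2.3011 bits/symbol


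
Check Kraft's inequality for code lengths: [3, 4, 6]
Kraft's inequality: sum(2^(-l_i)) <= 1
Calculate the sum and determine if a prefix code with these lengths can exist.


Sum = 2^(-3) + 2^(-4) + 2^(-6)
    = 0.125 + 0.0625 + 0.015625
    = 13/64 = 0.203125
Since 0.203125 <= 1, Kraft's inequality IS satisfied.
A prefix code with these lengths CAN exist.

Kraft sum = 0.203125. Satisfied.


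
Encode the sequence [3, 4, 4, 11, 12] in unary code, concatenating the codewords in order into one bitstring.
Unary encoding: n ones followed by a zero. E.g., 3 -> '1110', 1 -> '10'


Encode each number as n ones followed by a terminating 0:
  3 -> 1110 (4 bits)
  4 -> 11110 (5 bits)
  4 -> 11110 (5 bits)
  11 -> 111111111110 (12 bits)
  12 -> 1111111111110 (13 bits)
Total length = 4 + 5 + 5 + 12 + 13 = 39 bits.

Unary([3, 4, 4, 11, 12]) = 111011110111101111111111101111111111110 (39 bits)


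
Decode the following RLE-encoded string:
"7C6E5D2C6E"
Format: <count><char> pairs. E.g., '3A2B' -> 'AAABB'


Expanding each <count><char> pair:
  7C -> 'CCCCCCC'
  6E -> 'EEEEEE'
  5D -> 'DDDDD'
  2C -> 'CC'
  6E -> 'EEEEEE'

Decoded = CCCCCCCEEEEEEDDDDDCCEEEEEE


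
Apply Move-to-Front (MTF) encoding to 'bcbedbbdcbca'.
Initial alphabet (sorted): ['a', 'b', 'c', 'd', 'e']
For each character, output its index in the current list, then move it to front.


MTF encoding:
'b': index 1 in ['a', 'b', 'c', 'd', 'e'] -> ['b', 'a', 'c', 'd', 'e']
'c': index 2 in ['b', 'a', 'c', 'd', 'e'] -> ['c', 'b', 'a', 'd', 'e']
'b': index 1 in ['c', 'b', 'a', 'd', 'e'] -> ['b', 'c', 'a', 'd', 'e']
'e': index 4 in ['b', 'c', 'a', 'd', 'e'] -> ['e', 'b', 'c', 'a', 'd']
'd': index 4 in ['e', 'b', 'c', 'a', 'd'] -> ['d', 'e', 'b', 'c', 'a']
'b': index 2 in ['d', 'e', 'b', 'c', 'a'] -> ['b', 'd', 'e', 'c', 'a']
'b': index 0 in ['b', 'd', 'e', 'c', 'a'] -> ['b', 'd', 'e', 'c', 'a']
'd': index 1 in ['b', 'd', 'e', 'c', 'a'] -> ['d', 'b', 'e', 'c', 'a']
'c': index 3 in ['d', 'b', 'e', 'c', 'a'] -> ['c', 'd', 'b', 'e', 'a']
'b': index 2 in ['c', 'd', 'b', 'e', 'a'] -> ['b', 'c', 'd', 'e', 'a']
'c': index 1 in ['b', 'c', 'd', 'e', 'a'] -> ['c', 'b', 'd', 'e', 'a']
'a': index 4 in ['c', 'b', 'd', 'e', 'a'] -> ['a', 'c', 'b', 'd', 'e']


Output: [1, 2, 1, 4, 4, 2, 0, 1, 3, 2, 1, 4]


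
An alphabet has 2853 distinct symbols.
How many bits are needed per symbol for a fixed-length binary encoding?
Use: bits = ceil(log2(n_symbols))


log2(2853) = 11.4783
Bracket: 2^11 = 2048 < 2853 <= 2^12 = 4096
So ceil(log2(2853)) = 12

bits = ceil(log2(2853)) = ceil(11.4783) = 12 bits


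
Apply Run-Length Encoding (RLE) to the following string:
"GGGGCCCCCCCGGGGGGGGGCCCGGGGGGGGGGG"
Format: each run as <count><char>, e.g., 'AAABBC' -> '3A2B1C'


Scanning runs left to right:
  i=0: run of 'G' x 4 -> '4G'
  i=4: run of 'C' x 7 -> '7C'
  i=11: run of 'G' x 9 -> '9G'
  i=20: run of 'C' x 3 -> '3C'
  i=23: run of 'G' x 11 -> '11G'

RLE = 4G7C9G3C11G


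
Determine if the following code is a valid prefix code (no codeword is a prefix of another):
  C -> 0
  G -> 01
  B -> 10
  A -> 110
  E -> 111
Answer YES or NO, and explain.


Checking each pair (does one codeword prefix another?):
  C='0' vs G='01': prefix -- VIOLATION

NO -- this is NOT a valid prefix code. C (0) is a prefix of G (01).


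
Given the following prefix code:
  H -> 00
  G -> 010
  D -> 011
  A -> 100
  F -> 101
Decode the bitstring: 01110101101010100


Decoding step by step:
Bits 011 -> D
Bits 101 -> F
Bits 011 -> D
Bits 010 -> G
Bits 101 -> F
Bits 00 -> H


Decoded message: DFDGFH


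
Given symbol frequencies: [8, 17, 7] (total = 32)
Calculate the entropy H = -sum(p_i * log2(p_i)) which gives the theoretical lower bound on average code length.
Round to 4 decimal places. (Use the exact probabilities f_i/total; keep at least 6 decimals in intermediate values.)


Per-symbol terms -p_i * log2(p_i) with p_i = f_i/32:
  p = 8/32 = 0.250000: log2(p) = -2.000000, -p*log2(p) = 0.500000
  p = 17/32 = 0.531250: log2(p) = -0.912537, -p*log2(p) = 0.484785
  p = 7/32 = 0.218750: log2(p) = -2.192645, -p*log2(p) = 0.479641
H = 0.500000 + 0.484785 + 0.479641 = 1.464426

H = 1.4644 bits/symbol


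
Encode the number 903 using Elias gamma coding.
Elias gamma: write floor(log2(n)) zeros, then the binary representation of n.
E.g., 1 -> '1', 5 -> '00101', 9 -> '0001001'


num_bits = floor(log2(903)) + 1 = 10
leading_zeros = num_bits - 1 = 9
binary(903) = 1110000111

Elias gamma(903) = '000000000' + '1110000111' = 0000000001110000111 (19 bits)


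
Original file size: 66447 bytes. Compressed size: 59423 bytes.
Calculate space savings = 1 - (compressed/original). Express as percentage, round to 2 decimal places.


ratio = compressed/original = 59423/66447 = 0.894292
savings = 1 - ratio = 1 - 0.894292 = 0.105708
as a percentage: 0.105708 * 100 = 10.57%

Space savings = 1 - 59423/66447 = 10.57%


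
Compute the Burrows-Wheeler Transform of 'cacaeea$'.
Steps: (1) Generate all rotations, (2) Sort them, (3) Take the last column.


Rotations (sorted):
  0: $cacaeea -> last char: a
  1: a$cacaee -> last char: e
  2: acaeea$c -> last char: c
  3: aeea$cac -> last char: c
  4: cacaeea$ -> last char: $
  5: caeea$ca -> last char: a
  6: ea$cacae -> last char: e
  7: eea$caca -> last char: a


BWT = aecc$aea


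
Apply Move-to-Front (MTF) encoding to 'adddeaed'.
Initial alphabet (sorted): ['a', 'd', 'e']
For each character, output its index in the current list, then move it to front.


MTF encoding:
'a': index 0 in ['a', 'd', 'e'] -> ['a', 'd', 'e']
'd': index 1 in ['a', 'd', 'e'] -> ['d', 'a', 'e']
'd': index 0 in ['d', 'a', 'e'] -> ['d', 'a', 'e']
'd': index 0 in ['d', 'a', 'e'] -> ['d', 'a', 'e']
'e': index 2 in ['d', 'a', 'e'] -> ['e', 'd', 'a']
'a': index 2 in ['e', 'd', 'a'] -> ['a', 'e', 'd']
'e': index 1 in ['a', 'e', 'd'] -> ['e', 'a', 'd']
'd': index 2 in ['e', 'a', 'd'] -> ['d', 'e', 'a']


Output: [0, 1, 0, 0, 2, 2, 1, 2]


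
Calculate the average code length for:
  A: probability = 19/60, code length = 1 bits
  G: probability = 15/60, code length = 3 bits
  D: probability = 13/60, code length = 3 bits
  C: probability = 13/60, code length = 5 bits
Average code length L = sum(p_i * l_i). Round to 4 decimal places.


Weighted contributions p_i * l_i:
  A: (19/60) * 1 = 19/60
  G: (15/60) * 3 = 45/60
  D: (13/60) * 3 = 39/60
  C: (13/60) * 5 = 65/60
Sum = (19 + 45 + 39 + 65)/60 = 168/60

L = 168/60 = 2.8000 bits/symbol


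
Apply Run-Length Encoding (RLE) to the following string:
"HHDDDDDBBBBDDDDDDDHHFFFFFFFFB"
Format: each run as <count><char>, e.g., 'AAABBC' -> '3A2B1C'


Scanning runs left to right:
  i=0: run of 'H' x 2 -> '2H'
  i=2: run of 'D' x 5 -> '5D'
  i=7: run of 'B' x 4 -> '4B'
  i=11: run of 'D' x 7 -> '7D'
  i=18: run of 'H' x 2 -> '2H'
  i=20: run of 'F' x 8 -> '8F'
  i=28: run of 'B' x 1 -> '1B'

RLE = 2H5D4B7D2H8F1B


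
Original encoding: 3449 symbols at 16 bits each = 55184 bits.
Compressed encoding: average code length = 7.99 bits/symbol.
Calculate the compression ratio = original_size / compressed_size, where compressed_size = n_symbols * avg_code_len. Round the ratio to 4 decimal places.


original_size = n_symbols * orig_bits = 3449 * 16 = 55184 bits
compressed_size = n_symbols * avg_code_len = 3449 * 7.99 = 27557.51 bits
ratio = original_size / compressed_size = 55184 / 27557.51 = 2.0025

Compression ratio = 2.0025


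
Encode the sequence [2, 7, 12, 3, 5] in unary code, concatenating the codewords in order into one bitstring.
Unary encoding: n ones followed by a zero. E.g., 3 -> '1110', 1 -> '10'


Encode each number as n ones followed by a terminating 0:
  2 -> 110 (3 bits)
  7 -> 11111110 (8 bits)
  12 -> 1111111111110 (13 bits)
  3 -> 1110 (4 bits)
  5 -> 111110 (6 bits)
Total length = 3 + 8 + 13 + 4 + 6 = 34 bits.

Unary([2, 7, 12, 3, 5]) = 1101111111011111111111101110111110 (34 bits)


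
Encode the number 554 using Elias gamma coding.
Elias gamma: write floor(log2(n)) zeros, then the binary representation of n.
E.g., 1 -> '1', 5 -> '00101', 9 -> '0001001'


num_bits = floor(log2(554)) + 1 = 10
leading_zeros = num_bits - 1 = 9
binary(554) = 1000101010

Elias gamma(554) = '000000000' + '1000101010' = 0000000001000101010 (19 bits)


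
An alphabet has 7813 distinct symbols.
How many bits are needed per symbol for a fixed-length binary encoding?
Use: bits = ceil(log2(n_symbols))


log2(7813) = 12.9317
Bracket: 2^12 = 4096 < 7813 <= 2^13 = 8192
So ceil(log2(7813)) = 13

bits = ceil(log2(7813)) = ceil(12.9317) = 13 bits


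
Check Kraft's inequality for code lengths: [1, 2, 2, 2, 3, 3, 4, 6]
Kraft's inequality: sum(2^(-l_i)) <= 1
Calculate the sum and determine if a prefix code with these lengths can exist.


Sum = 2^(-1) + 2^(-2) + 2^(-2) + 2^(-2) + 2^(-3) + 2^(-3) + 2^(-4) + 2^(-6)
    = 0.5 + 0.25 + 0.25 + 0.25 + 0.125 + 0.125 + 0.0625 + 0.015625
    = 101/64 = 1.578125
Since 1.578125 > 1, Kraft's inequality is NOT satisfied.
A prefix code with these lengths CANNOT exist.

Kraft sum = 1.578125. Not satisfied.


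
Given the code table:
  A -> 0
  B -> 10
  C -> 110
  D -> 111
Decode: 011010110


Decoding:
0 -> A
110 -> C
10 -> B
110 -> C


Result: ACBC


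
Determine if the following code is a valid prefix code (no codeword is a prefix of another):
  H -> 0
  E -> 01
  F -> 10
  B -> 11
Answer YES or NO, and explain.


Checking each pair (does one codeword prefix another?):
  H='0' vs E='01': prefix -- VIOLATION

NO -- this is NOT a valid prefix code. H (0) is a prefix of E (01).


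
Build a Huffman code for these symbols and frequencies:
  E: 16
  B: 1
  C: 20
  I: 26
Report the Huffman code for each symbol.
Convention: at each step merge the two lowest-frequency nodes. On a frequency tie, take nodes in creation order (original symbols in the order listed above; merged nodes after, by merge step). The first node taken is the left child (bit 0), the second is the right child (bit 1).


Huffman tree construction:
Step 1: Merge B(1) + E(16) = 17
Step 2: Merge (B+E)(17) + C(20) = 37
Step 3: Merge I(26) + ((B+E)+C)(37) = 63
Read each symbol's code off the tree from the root (left child = 0, right child = 1).

Codes:
  E: 101 (length 3)
  B: 100 (length 3)
  C: 11 (length 2)
  I: 0 (length 1)
Average code length: 117/63 = 1.8571 bits/symbol


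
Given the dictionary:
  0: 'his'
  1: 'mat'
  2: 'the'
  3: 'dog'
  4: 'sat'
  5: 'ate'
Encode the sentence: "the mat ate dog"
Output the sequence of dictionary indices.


Look up each word in the dictionary:
  'the' -> 2
  'mat' -> 1
  'ate' -> 5
  'dog' -> 3

Encoded: [2, 1, 5, 3]


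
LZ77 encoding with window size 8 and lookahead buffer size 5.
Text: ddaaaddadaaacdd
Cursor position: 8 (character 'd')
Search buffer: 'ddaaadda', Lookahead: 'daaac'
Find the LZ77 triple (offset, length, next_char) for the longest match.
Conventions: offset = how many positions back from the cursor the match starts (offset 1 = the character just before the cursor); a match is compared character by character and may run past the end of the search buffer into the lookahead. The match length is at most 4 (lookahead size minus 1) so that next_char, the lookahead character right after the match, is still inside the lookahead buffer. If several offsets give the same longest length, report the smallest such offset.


Try each offset into the search buffer:
  offset=1 (pos 7, char 'a'): match length 0
  offset=2 (pos 6, char 'd'): match length 2
  offset=3 (pos 5, char 'd'): match length 1
  offset=4 (pos 4, char 'a'): match length 0
  offset=5 (pos 3, char 'a'): match length 0
  offset=6 (pos 2, char 'a'): match length 0
  offset=7 (pos 1, char 'd'): match length 4
  offset=8 (pos 0, char 'd'): match length 1
Longest match has length 4 at offset 7.
next_char = character at position 8 + 4 = 12 -> 'c'

Best match: offset=7, length=4 (matching 'daaa' starting at position 1)
LZ77 triple: (7, 4, 'c')


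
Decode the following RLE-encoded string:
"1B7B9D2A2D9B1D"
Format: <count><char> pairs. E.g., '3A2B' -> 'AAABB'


Expanding each <count><char> pair:
  1B -> 'B'
  7B -> 'BBBBBBB'
  9D -> 'DDDDDDDDD'
  2A -> 'AA'
  2D -> 'DD'
  9B -> 'BBBBBBBBB'
  1D -> 'D'

Decoded = BBBBBBBBDDDDDDDDDAADDBBBBBBBBBD


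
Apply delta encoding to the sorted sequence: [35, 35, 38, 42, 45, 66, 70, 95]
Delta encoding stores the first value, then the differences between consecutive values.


First value: 35
Deltas:
  35 - 35 = 0
  38 - 35 = 3
  42 - 38 = 4
  45 - 42 = 3
  66 - 45 = 21
  70 - 66 = 4
  95 - 70 = 25


Delta encoded: [35, 0, 3, 4, 3, 21, 4, 25]


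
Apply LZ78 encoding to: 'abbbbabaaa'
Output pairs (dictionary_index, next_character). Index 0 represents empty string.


LZ78 encoding steps:
Dictionary: {0: ''}
Step 1: w='' (idx 0), next='a' -> output (0, 'a'), add 'a' as idx 1
Step 2: w='' (idx 0), next='b' -> output (0, 'b'), add 'b' as idx 2
Step 3: w='b' (idx 2), next='b' -> output (2, 'b'), add 'bb' as idx 3
Step 4: w='b' (idx 2), next='a' -> output (2, 'a'), add 'ba' as idx 4
Step 5: w='ba' (idx 4), next='a' -> output (4, 'a'), add 'baa' as idx 5
Step 6: w='a' (idx 1), end of input -> output (1, '')


Encoded: [(0, 'a'), (0, 'b'), (2, 'b'), (2, 'a'), (4, 'a'), (1, '')]


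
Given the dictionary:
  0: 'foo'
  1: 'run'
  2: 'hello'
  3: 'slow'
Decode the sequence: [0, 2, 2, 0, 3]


Look up each index in the dictionary:
  0 -> 'foo'
  2 -> 'hello'
  2 -> 'hello'
  0 -> 'foo'
  3 -> 'slow'

Decoded: "foo hello hello foo slow"


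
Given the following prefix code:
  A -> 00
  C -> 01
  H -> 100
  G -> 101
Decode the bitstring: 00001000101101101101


Decoding step by step:
Bits 00 -> A
Bits 00 -> A
Bits 100 -> H
Bits 01 -> C
Bits 01 -> C
Bits 101 -> G
Bits 101 -> G
Bits 101 -> G


Decoded message: AAHCCGGG


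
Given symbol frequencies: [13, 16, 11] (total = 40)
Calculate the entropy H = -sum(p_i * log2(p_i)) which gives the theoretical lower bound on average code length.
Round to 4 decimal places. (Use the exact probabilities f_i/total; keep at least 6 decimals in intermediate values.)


Per-symbol terms -p_i * log2(p_i) with p_i = f_i/40:
  p = 13/40 = 0.325000: log2(p) = -1.621488, -p*log2(p) = 0.526984
  p = 16/40 = 0.400000: log2(p) = -1.321928, -p*log2(p) = 0.528771
  p = 11/40 = 0.275000: log2(p) = -1.862496, -p*log2(p) = 0.512187
H = 0.526984 + 0.528771 + 0.512187 = 1.567942

H = 1.5679 bits/symbol


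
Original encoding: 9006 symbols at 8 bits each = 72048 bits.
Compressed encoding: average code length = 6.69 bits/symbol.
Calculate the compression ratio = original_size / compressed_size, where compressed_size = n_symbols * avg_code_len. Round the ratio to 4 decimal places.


original_size = n_symbols * orig_bits = 9006 * 8 = 72048 bits
compressed_size = n_symbols * avg_code_len = 9006 * 6.69 = 60250.14 bits
ratio = original_size / compressed_size = 72048 / 60250.14 = 1.1958

Compression ratio = 1.1958


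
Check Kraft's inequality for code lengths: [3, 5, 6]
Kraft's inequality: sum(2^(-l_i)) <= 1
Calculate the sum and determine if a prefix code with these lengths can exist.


Sum = 2^(-3) + 2^(-5) + 2^(-6)
    = 0.125 + 0.03125 + 0.015625
    = 11/64 = 0.171875
Since 0.171875 <= 1, Kraft's inequality IS satisfied.
A prefix code with these lengths CAN exist.

Kraft sum = 0.171875. Satisfied.


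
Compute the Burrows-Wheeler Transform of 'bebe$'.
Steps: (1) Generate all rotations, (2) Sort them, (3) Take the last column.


Rotations (sorted):
  0: $bebe -> last char: e
  1: be$be -> last char: e
  2: bebe$ -> last char: $
  3: e$beb -> last char: b
  4: ebe$b -> last char: b


BWT = ee$bb


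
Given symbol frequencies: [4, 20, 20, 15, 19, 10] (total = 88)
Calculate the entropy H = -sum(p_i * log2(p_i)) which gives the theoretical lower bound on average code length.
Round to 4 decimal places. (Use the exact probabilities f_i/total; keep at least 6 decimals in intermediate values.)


Per-symbol terms -p_i * log2(p_i) with p_i = f_i/88:
  p = 4/88 = 0.045455: log2(p) = -4.459432, -p*log2(p) = 0.202701
  p = 20/88 = 0.227273: log2(p) = -2.137504, -p*log2(p) = 0.485796
  p = 20/88 = 0.227273: log2(p) = -2.137504, -p*log2(p) = 0.485796
  p = 15/88 = 0.170455: log2(p) = -2.552541, -p*log2(p) = 0.435092
  p = 19/88 = 0.215909: log2(p) = -2.211504, -p*log2(p) = 0.477484
  p = 10/88 = 0.113636: log2(p) = -3.137504, -p*log2(p) = 0.356534
H = 0.202701 + 0.485796 + 0.485796 + 0.435092 + 0.477484 + 0.356534 = 2.443403

H = 2.4434 bits/symbol


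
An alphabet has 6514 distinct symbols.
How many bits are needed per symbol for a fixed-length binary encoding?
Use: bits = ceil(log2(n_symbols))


log2(6514) = 12.6693
Bracket: 2^12 = 4096 < 6514 <= 2^13 = 8192
So ceil(log2(6514)) = 13

bits = ceil(log2(6514)) = ceil(12.6693) = 13 bits


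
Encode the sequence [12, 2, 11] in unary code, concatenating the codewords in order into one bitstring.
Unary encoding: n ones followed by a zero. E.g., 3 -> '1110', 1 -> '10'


Encode each number as n ones followed by a terminating 0:
  12 -> 1111111111110 (13 bits)
  2 -> 110 (3 bits)
  11 -> 111111111110 (12 bits)
Total length = 13 + 3 + 12 = 28 bits.

Unary([12, 2, 11]) = 1111111111110110111111111110 (28 bits)


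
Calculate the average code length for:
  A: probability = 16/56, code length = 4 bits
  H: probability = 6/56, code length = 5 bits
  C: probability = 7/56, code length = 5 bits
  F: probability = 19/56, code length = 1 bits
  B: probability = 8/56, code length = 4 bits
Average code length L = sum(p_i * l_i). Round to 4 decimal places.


Weighted contributions p_i * l_i:
  A: (16/56) * 4 = 64/56
  H: (6/56) * 5 = 30/56
  C: (7/56) * 5 = 35/56
  F: (19/56) * 1 = 19/56
  B: (8/56) * 4 = 32/56
Sum = (64 + 30 + 35 + 19 + 32)/56 = 180/56

L = 180/56 = 3.2143 bits/symbol


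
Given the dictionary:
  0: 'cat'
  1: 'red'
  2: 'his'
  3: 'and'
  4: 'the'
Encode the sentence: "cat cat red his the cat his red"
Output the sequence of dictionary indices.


Look up each word in the dictionary:
  'cat' -> 0
  'cat' -> 0
  'red' -> 1
  'his' -> 2
  'the' -> 4
  'cat' -> 0
  'his' -> 2
  'red' -> 1

Encoded: [0, 0, 1, 2, 4, 0, 2, 1]


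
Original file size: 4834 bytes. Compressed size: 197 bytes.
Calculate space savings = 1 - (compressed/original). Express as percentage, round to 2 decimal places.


ratio = compressed/original = 197/4834 = 0.040753
savings = 1 - ratio = 1 - 0.040753 = 0.959247
as a percentage: 0.959247 * 100 = 95.92%

Space savings = 1 - 197/4834 = 95.92%


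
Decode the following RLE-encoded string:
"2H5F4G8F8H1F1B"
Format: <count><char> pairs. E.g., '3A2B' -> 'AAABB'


Expanding each <count><char> pair:
  2H -> 'HH'
  5F -> 'FFFFF'
  4G -> 'GGGG'
  8F -> 'FFFFFFFF'
  8H -> 'HHHHHHHH'
  1F -> 'F'
  1B -> 'B'

Decoded = HHFFFFFGGGGFFFFFFFFHHHHHHHHFB


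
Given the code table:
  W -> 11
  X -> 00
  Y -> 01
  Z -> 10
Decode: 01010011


Decoding:
01 -> Y
01 -> Y
00 -> X
11 -> W


Result: YYXW


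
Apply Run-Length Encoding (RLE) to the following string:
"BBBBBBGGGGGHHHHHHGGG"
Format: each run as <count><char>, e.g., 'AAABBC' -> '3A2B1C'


Scanning runs left to right:
  i=0: run of 'B' x 6 -> '6B'
  i=6: run of 'G' x 5 -> '5G'
  i=11: run of 'H' x 6 -> '6H'
  i=17: run of 'G' x 3 -> '3G'

RLE = 6B5G6H3G


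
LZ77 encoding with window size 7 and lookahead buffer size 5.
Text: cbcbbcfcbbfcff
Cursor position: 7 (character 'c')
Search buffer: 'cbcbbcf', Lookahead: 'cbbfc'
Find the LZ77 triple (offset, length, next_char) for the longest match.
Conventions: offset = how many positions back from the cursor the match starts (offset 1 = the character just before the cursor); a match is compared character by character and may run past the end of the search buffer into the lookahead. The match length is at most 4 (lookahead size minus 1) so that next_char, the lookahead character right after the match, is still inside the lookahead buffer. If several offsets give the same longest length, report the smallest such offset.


Try each offset into the search buffer:
  offset=1 (pos 6, char 'f'): match length 0
  offset=2 (pos 5, char 'c'): match length 1
  offset=3 (pos 4, char 'b'): match length 0
  offset=4 (pos 3, char 'b'): match length 0
  offset=5 (pos 2, char 'c'): match length 3
  offset=6 (pos 1, char 'b'): match length 0
  offset=7 (pos 0, char 'c'): match length 2
Longest match has length 3 at offset 5.
next_char = character at position 7 + 3 = 10 -> 'f'

Best match: offset=5, length=3 (matching 'cbb' starting at position 2)
LZ77 triple: (5, 3, 'f')


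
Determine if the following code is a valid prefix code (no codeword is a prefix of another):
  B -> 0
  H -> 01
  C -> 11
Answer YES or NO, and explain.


Checking each pair (does one codeword prefix another?):
  B='0' vs H='01': prefix -- VIOLATION

NO -- this is NOT a valid prefix code. B (0) is a prefix of H (01).


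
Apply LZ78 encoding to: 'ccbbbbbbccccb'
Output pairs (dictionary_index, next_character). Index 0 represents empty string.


LZ78 encoding steps:
Dictionary: {0: ''}
Step 1: w='' (idx 0), next='c' -> output (0, 'c'), add 'c' as idx 1
Step 2: w='c' (idx 1), next='b' -> output (1, 'b'), add 'cb' as idx 2
Step 3: w='' (idx 0), next='b' -> output (0, 'b'), add 'b' as idx 3
Step 4: w='b' (idx 3), next='b' -> output (3, 'b'), add 'bb' as idx 4
Step 5: w='bb' (idx 4), next='c' -> output (4, 'c'), add 'bbc' as idx 5
Step 6: w='c' (idx 1), next='c' -> output (1, 'c'), add 'cc' as idx 6
Step 7: w='cb' (idx 2), end of input -> output (2, '')


Encoded: [(0, 'c'), (1, 'b'), (0, 'b'), (3, 'b'), (4, 'c'), (1, 'c'), (2, '')]


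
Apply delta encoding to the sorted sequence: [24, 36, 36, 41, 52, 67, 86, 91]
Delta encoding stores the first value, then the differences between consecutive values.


First value: 24
Deltas:
  36 - 24 = 12
  36 - 36 = 0
  41 - 36 = 5
  52 - 41 = 11
  67 - 52 = 15
  86 - 67 = 19
  91 - 86 = 5


Delta encoded: [24, 12, 0, 5, 11, 15, 19, 5]


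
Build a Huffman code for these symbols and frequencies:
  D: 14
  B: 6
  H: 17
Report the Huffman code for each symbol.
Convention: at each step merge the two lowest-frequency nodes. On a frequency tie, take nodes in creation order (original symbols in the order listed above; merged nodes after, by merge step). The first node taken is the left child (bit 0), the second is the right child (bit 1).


Huffman tree construction:
Step 1: Merge B(6) + D(14) = 20
Step 2: Merge H(17) + (B+D)(20) = 37
Read each symbol's code off the tree from the root (left child = 0, right child = 1).

Codes:
  D: 11 (length 2)
  B: 10 (length 2)
  H: 0 (length 1)
Average code length: 57/37 = 1.5405 bits/symbol


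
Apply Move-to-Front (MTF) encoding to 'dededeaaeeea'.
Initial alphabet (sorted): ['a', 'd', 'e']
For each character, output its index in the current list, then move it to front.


MTF encoding:
'd': index 1 in ['a', 'd', 'e'] -> ['d', 'a', 'e']
'e': index 2 in ['d', 'a', 'e'] -> ['e', 'd', 'a']
'd': index 1 in ['e', 'd', 'a'] -> ['d', 'e', 'a']
'e': index 1 in ['d', 'e', 'a'] -> ['e', 'd', 'a']
'd': index 1 in ['e', 'd', 'a'] -> ['d', 'e', 'a']
'e': index 1 in ['d', 'e', 'a'] -> ['e', 'd', 'a']
'a': index 2 in ['e', 'd', 'a'] -> ['a', 'e', 'd']
'a': index 0 in ['a', 'e', 'd'] -> ['a', 'e', 'd']
'e': index 1 in ['a', 'e', 'd'] -> ['e', 'a', 'd']
'e': index 0 in ['e', 'a', 'd'] -> ['e', 'a', 'd']
'e': index 0 in ['e', 'a', 'd'] -> ['e', 'a', 'd']
'a': index 1 in ['e', 'a', 'd'] -> ['a', 'e', 'd']


Output: [1, 2, 1, 1, 1, 1, 2, 0, 1, 0, 0, 1]


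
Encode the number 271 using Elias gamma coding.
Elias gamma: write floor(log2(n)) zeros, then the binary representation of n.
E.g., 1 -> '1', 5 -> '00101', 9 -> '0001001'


num_bits = floor(log2(271)) + 1 = 9
leading_zeros = num_bits - 1 = 8
binary(271) = 100001111

Elias gamma(271) = '00000000' + '100001111' = 00000000100001111 (17 bits)


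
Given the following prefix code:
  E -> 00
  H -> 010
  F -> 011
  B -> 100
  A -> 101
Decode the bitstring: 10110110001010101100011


Decoding step by step:
Bits 101 -> A
Bits 101 -> A
Bits 100 -> B
Bits 010 -> H
Bits 101 -> A
Bits 011 -> F
Bits 00 -> E
Bits 011 -> F


Decoded message: AABHAFEF


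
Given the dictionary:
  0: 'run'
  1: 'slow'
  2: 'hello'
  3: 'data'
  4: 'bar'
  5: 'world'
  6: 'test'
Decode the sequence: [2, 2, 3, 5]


Look up each index in the dictionary:
  2 -> 'hello'
  2 -> 'hello'
  3 -> 'data'
  5 -> 'world'

Decoded: "hello hello data world"


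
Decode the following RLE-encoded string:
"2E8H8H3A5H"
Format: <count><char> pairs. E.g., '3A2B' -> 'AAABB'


Expanding each <count><char> pair:
  2E -> 'EE'
  8H -> 'HHHHHHHH'
  8H -> 'HHHHHHHH'
  3A -> 'AAA'
  5H -> 'HHHHH'

Decoded = EEHHHHHHHHHHHHHHHHAAAHHHHH


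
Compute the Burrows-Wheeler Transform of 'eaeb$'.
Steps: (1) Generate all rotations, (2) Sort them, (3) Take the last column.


Rotations (sorted):
  0: $eaeb -> last char: b
  1: aeb$e -> last char: e
  2: b$eae -> last char: e
  3: eaeb$ -> last char: $
  4: eb$ea -> last char: a


BWT = bee$a


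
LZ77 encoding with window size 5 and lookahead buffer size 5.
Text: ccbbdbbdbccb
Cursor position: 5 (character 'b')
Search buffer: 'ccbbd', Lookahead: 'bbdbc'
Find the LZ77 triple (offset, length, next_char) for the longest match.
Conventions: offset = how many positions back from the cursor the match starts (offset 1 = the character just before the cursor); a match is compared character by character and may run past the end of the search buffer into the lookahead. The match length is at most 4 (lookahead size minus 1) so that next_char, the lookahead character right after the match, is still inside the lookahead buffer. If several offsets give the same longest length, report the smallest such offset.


Try each offset into the search buffer:
  offset=1 (pos 4, char 'd'): match length 0
  offset=2 (pos 3, char 'b'): match length 1
  offset=3 (pos 2, char 'b'): match length 4
  offset=4 (pos 1, char 'c'): match length 0
  offset=5 (pos 0, char 'c'): match length 0
Longest match has length 4 at offset 3.
next_char = character at position 5 + 4 = 9 -> 'c'

Best match: offset=3, length=4 (matching 'bbdb' starting at position 2)
LZ77 triple: (3, 4, 'c')


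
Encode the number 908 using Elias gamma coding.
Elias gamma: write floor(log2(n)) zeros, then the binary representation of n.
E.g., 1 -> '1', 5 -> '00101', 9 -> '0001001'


num_bits = floor(log2(908)) + 1 = 10
leading_zeros = num_bits - 1 = 9
binary(908) = 1110001100

Elias gamma(908) = '000000000' + '1110001100' = 0000000001110001100 (19 bits)


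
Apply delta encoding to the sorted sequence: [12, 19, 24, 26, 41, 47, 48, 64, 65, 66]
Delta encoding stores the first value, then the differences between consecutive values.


First value: 12
Deltas:
  19 - 12 = 7
  24 - 19 = 5
  26 - 24 = 2
  41 - 26 = 15
  47 - 41 = 6
  48 - 47 = 1
  64 - 48 = 16
  65 - 64 = 1
  66 - 65 = 1


Delta encoded: [12, 7, 5, 2, 15, 6, 1, 16, 1, 1]


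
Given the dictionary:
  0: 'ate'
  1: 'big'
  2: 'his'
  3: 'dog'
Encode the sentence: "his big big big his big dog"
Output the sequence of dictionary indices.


Look up each word in the dictionary:
  'his' -> 2
  'big' -> 1
  'big' -> 1
  'big' -> 1
  'his' -> 2
  'big' -> 1
  'dog' -> 3

Encoded: [2, 1, 1, 1, 2, 1, 3]


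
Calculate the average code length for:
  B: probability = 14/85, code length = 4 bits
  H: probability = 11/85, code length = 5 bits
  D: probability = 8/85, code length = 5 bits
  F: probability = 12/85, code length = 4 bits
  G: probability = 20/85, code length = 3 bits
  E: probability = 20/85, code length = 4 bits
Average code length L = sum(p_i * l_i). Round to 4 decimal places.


Weighted contributions p_i * l_i:
  B: (14/85) * 4 = 56/85
  H: (11/85) * 5 = 55/85
  D: (8/85) * 5 = 40/85
  F: (12/85) * 4 = 48/85
  G: (20/85) * 3 = 60/85
  E: (20/85) * 4 = 80/85
Sum = (56 + 55 + 40 + 48 + 60 + 80)/85 = 339/85

L = 339/85 = 3.9882 bits/symbol


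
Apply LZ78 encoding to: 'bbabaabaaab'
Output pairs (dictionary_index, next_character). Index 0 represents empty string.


LZ78 encoding steps:
Dictionary: {0: ''}
Step 1: w='' (idx 0), next='b' -> output (0, 'b'), add 'b' as idx 1
Step 2: w='b' (idx 1), next='a' -> output (1, 'a'), add 'ba' as idx 2
Step 3: w='ba' (idx 2), next='a' -> output (2, 'a'), add 'baa' as idx 3
Step 4: w='baa' (idx 3), next='a' -> output (3, 'a'), add 'baaa' as idx 4
Step 5: w='b' (idx 1), end of input -> output (1, '')


Encoded: [(0, 'b'), (1, 'a'), (2, 'a'), (3, 'a'), (1, '')]


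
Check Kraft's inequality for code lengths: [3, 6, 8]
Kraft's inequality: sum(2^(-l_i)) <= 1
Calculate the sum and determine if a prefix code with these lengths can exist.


Sum = 2^(-3) + 2^(-6) + 2^(-8)
    = 0.125 + 0.015625 + 0.00390625
    = 37/256 = 0.14453125
Since 0.14453125 <= 1, Kraft's inequality IS satisfied.
A prefix code with these lengths CAN exist.

Kraft sum = 0.14453125. Satisfied.


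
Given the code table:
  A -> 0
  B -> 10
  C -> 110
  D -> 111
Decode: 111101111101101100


Decoding:
111 -> D
10 -> B
111 -> D
110 -> C
110 -> C
110 -> C
0 -> A


Result: DBDCCCA


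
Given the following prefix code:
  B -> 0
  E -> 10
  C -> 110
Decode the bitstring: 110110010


Decoding step by step:
Bits 110 -> C
Bits 110 -> C
Bits 0 -> B
Bits 10 -> E


Decoded message: CCBE


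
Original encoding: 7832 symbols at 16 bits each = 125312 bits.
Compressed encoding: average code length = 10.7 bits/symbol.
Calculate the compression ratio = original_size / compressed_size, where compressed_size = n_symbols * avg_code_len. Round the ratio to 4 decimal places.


original_size = n_symbols * orig_bits = 7832 * 16 = 125312 bits
compressed_size = n_symbols * avg_code_len = 7832 * 10.7 = 83802.4 bits
ratio = original_size / compressed_size = 125312 / 83802.4 = 1.4953

Compression ratio = 1.4953


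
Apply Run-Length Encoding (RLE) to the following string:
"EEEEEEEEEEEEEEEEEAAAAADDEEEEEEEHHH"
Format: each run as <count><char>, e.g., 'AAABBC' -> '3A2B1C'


Scanning runs left to right:
  i=0: run of 'E' x 17 -> '17E'
  i=17: run of 'A' x 5 -> '5A'
  i=22: run of 'D' x 2 -> '2D'
  i=24: run of 'E' x 7 -> '7E'
  i=31: run of 'H' x 3 -> '3H'

RLE = 17E5A2D7E3H


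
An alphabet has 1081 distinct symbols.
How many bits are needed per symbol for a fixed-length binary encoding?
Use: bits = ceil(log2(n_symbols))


log2(1081) = 10.0782
Bracket: 2^10 = 1024 < 1081 <= 2^11 = 2048
So ceil(log2(1081)) = 11

bits = ceil(log2(1081)) = ceil(10.0782) = 11 bits


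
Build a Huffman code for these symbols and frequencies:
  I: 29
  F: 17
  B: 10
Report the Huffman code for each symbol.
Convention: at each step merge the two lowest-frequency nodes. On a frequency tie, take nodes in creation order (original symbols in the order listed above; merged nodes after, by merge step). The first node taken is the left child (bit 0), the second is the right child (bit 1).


Huffman tree construction:
Step 1: Merge B(10) + F(17) = 27
Step 2: Merge (B+F)(27) + I(29) = 56
Read each symbol's code off the tree from the root (left child = 0, right child = 1).

Codes:
  I: 1 (length 1)
  F: 01 (length 2)
  B: 00 (length 2)
Average code length: 83/56 = 1.4821 bits/symbol


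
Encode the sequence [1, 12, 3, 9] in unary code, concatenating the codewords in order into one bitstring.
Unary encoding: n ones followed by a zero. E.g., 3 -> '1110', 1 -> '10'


Encode each number as n ones followed by a terminating 0:
  1 -> 10 (2 bits)
  12 -> 1111111111110 (13 bits)
  3 -> 1110 (4 bits)
  9 -> 1111111110 (10 bits)
Total length = 2 + 13 + 4 + 10 = 29 bits.

Unary([1, 12, 3, 9]) = 10111111111111011101111111110 (29 bits)


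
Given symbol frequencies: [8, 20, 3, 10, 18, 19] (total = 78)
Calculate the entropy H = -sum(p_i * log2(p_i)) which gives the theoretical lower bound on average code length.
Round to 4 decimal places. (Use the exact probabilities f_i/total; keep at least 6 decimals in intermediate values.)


Per-symbol terms -p_i * log2(p_i) with p_i = f_i/78:
  p = 8/78 = 0.102564: log2(p) = -3.285402, -p*log2(p) = 0.336964
  p = 20/78 = 0.256410: log2(p) = -1.963474, -p*log2(p) = 0.503455
  p = 3/78 = 0.038462: log2(p) = -4.700440, -p*log2(p) = 0.180786
  p = 10/78 = 0.128205: log2(p) = -2.963474, -p*log2(p) = 0.379933
  p = 18/78 = 0.230769: log2(p) = -2.115477, -p*log2(p) = 0.488187
  p = 19/78 = 0.243590: log2(p) = -2.037475, -p*log2(p) = 0.496308
H = 0.336964 + 0.503455 + 0.180786 + 0.379933 + 0.488187 + 0.496308 = 2.385633

H = 2.3856 bits/symbol


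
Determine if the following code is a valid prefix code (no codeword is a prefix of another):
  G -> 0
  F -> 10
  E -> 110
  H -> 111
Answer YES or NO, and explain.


Checking each pair (does one codeword prefix another?):
  G='0' vs F='10': no prefix
  G='0' vs E='110': no prefix
  G='0' vs H='111': no prefix
  F='10' vs G='0': no prefix
  F='10' vs E='110': no prefix
  F='10' vs H='111': no prefix
  E='110' vs G='0': no prefix
  E='110' vs F='10': no prefix
  E='110' vs H='111': no prefix
  H='111' vs G='0': no prefix
  H='111' vs F='10': no prefix
  H='111' vs E='110': no prefix
No violation found over all pairs.

YES -- this is a valid prefix code. No codeword is a prefix of any other codeword.


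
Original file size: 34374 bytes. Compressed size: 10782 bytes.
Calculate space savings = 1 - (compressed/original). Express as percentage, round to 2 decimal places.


ratio = compressed/original = 10782/34374 = 0.313667
savings = 1 - ratio = 1 - 0.313667 = 0.686333
as a percentage: 0.686333 * 100 = 68.63%

Space savings = 1 - 10782/34374 = 68.63%


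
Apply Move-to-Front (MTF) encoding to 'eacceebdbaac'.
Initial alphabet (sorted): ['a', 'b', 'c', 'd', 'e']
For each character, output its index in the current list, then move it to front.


MTF encoding:
'e': index 4 in ['a', 'b', 'c', 'd', 'e'] -> ['e', 'a', 'b', 'c', 'd']
'a': index 1 in ['e', 'a', 'b', 'c', 'd'] -> ['a', 'e', 'b', 'c', 'd']
'c': index 3 in ['a', 'e', 'b', 'c', 'd'] -> ['c', 'a', 'e', 'b', 'd']
'c': index 0 in ['c', 'a', 'e', 'b', 'd'] -> ['c', 'a', 'e', 'b', 'd']
'e': index 2 in ['c', 'a', 'e', 'b', 'd'] -> ['e', 'c', 'a', 'b', 'd']
'e': index 0 in ['e', 'c', 'a', 'b', 'd'] -> ['e', 'c', 'a', 'b', 'd']
'b': index 3 in ['e', 'c', 'a', 'b', 'd'] -> ['b', 'e', 'c', 'a', 'd']
'd': index 4 in ['b', 'e', 'c', 'a', 'd'] -> ['d', 'b', 'e', 'c', 'a']
'b': index 1 in ['d', 'b', 'e', 'c', 'a'] -> ['b', 'd', 'e', 'c', 'a']
'a': index 4 in ['b', 'd', 'e', 'c', 'a'] -> ['a', 'b', 'd', 'e', 'c']
'a': index 0 in ['a', 'b', 'd', 'e', 'c'] -> ['a', 'b', 'd', 'e', 'c']
'c': index 4 in ['a', 'b', 'd', 'e', 'c'] -> ['c', 'a', 'b', 'd', 'e']


Output: [4, 1, 3, 0, 2, 0, 3, 4, 1, 4, 0, 4]


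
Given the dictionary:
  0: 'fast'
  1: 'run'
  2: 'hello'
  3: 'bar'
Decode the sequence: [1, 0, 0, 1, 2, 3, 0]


Look up each index in the dictionary:
  1 -> 'run'
  0 -> 'fast'
  0 -> 'fast'
  1 -> 'run'
  2 -> 'hello'
  3 -> 'bar'
  0 -> 'fast'

Decoded: "run fast fast run hello bar fast"


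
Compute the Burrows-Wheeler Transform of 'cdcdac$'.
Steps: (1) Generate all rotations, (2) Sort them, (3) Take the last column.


Rotations (sorted):
  0: $cdcdac -> last char: c
  1: ac$cdcd -> last char: d
  2: c$cdcda -> last char: a
  3: cdac$cd -> last char: d
  4: cdcdac$ -> last char: $
  5: dac$cdc -> last char: c
  6: dcdac$c -> last char: c


BWT = cdad$cc


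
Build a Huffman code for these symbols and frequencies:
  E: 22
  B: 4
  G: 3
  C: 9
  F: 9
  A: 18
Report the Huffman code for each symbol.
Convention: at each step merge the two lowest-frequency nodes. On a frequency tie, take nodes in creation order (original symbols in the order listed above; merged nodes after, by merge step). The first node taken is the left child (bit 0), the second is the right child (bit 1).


Huffman tree construction:
Step 1: Merge G(3) + B(4) = 7
Step 2: Merge (G+B)(7) + C(9) = 16
Step 3: Merge F(9) + ((G+B)+C)(16) = 25
Step 4: Merge A(18) + E(22) = 40
Step 5: Merge (F+((G+B)+C))(25) + (A+E)(40) = 65
Read each symbol's code off the tree from the root (left child = 0, right child = 1).

Codes:
  E: 11 (length 2)
  B: 0101 (length 4)
  G: 0100 (length 4)
  C: 011 (length 3)
  F: 00 (length 2)
  A: 10 (length 2)
Average code length: 153/65 = 2.3538 bits/symbol
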